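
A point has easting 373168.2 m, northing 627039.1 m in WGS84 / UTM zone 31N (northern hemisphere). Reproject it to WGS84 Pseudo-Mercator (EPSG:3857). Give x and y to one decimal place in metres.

x 206464.3 m, y 632404.4 m

Unproject from UTM 31N (λ₀ = 3°) → φ = 5.67170022°, λ = 1.85470001°.
Web Mercator (R = 6378137 m): x = 206464.261 m, y = 632404.446 m.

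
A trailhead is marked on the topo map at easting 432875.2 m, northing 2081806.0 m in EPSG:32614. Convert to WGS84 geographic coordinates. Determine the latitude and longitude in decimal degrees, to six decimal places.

lat 18.827000°, lon -99.637100°

Zone 14N: λ₀ = -99°, k₀ = 0.9996, false easting 500000 m.
Meridian distance M = (N − FN)/k₀ = 2082639.1 m.
Inverse transverse Mercator on WGS84 gives φ = 18.82700000°, λ = -99.63709999°.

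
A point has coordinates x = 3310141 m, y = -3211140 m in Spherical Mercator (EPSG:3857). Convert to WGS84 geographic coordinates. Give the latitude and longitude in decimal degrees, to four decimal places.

lat -27.6995°, lon 29.7355°

R = 6378137 m. λ = x/R = 29.73550253°.
φ = 2·arctan(exp(y/R)) − 90° = 2·arctan(0.60444) − 90° = -27.69949865°.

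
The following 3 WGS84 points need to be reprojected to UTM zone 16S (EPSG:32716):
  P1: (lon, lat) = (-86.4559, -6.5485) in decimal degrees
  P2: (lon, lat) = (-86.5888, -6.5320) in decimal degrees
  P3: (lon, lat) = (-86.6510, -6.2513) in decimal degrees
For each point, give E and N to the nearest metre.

P1: E 560153 m, N 9276130 m; P2: E 545462 m, N 9277968 m; P3: E 538606 m, N 9309003 m

UTM zone 16S: λ₀ = -87°, k₀ = 0.9996.
P1 (-6.5485°, -86.4559°) → (560153.199, 9276129.852) m.
P2 (-6.5320°, -86.5888°) → (545461.589, 9277967.851) m.
P3 (-6.2513°, -86.6510°) → (538605.811, 9309003.252) m.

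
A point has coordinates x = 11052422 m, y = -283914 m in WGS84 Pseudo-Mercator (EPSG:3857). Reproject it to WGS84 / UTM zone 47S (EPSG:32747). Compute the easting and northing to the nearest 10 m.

E 531750 m, N 9718190 m

Web Mercator inverse (R = 6378137 m) → φ = -2.54960100°, λ = 99.28559609°.
UTM 47S forward: E = 531748.577 m, N = 9718187.096 m.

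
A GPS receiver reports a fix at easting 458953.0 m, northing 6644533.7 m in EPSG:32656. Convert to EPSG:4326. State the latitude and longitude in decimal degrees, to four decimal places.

lat 59.9362°, lon 152.2655°

Zone 56N: λ₀ = 153°, k₀ = 0.9996, false easting 500000 m.
Meridian distance M = (N − FN)/k₀ = 6647192.6 m.
Inverse transverse Mercator on WGS84 gives φ = 59.93620024°, λ = 152.26550007°.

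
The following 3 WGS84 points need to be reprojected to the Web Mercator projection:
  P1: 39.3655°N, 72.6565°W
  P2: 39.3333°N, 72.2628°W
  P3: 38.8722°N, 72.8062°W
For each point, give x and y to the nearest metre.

P1: x -8088085 m, y 4774162 m; P2: x -8044258 m, y 4769527 m; P3: x -8104749 m, y 4703382 m

Web Mercator: x = R·λ, y = R·ln tan(π/4+φ/2), R = 6378137 m.
P1 (39.3655°, -72.6565°) → (-8088084.583, 4774162.362) m.
P2 (39.3333°, -72.2628°) → (-8044258.099, 4769527.012) m.
P3 (38.8722°, -72.8062°) → (-8104749.111, 4703381.817) m.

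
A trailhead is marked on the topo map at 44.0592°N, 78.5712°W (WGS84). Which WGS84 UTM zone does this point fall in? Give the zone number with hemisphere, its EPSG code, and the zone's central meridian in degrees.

Zone 17N (EPSG:32617), central meridian -81°

UTM zone = ⌊(λ + 180)/6⌋ + 1; -78.5712° ∈ [-84°, -78°) → zone 17.
Hemisphere: N (φ ≥ 0).
Central meridian λ₀ = 6×17 − 183 = -81°.
EPSG code: 32617.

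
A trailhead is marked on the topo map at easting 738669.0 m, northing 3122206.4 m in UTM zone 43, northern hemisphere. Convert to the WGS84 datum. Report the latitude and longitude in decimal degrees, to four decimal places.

lat 28.2041°, lon 77.4316°

Zone 43N: λ₀ = 75°, k₀ = 0.9996, false easting 500000 m.
Meridian distance M = (N − FN)/k₀ = 3123455.8 m.
Inverse transverse Mercator on WGS84 gives φ = 28.20410014°, λ = 77.43160013°.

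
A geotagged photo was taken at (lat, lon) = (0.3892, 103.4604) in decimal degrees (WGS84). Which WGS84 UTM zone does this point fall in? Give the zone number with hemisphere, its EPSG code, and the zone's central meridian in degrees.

UTM zone = ⌊(λ + 180)/6⌋ + 1; 103.4604° ∈ [102°, 108°) → zone 48.
Hemisphere: N (φ ≥ 0).
Central meridian λ₀ = 6×48 − 183 = 105°.
EPSG code: 32648.

Zone 48N (EPSG:32648), central meridian 105°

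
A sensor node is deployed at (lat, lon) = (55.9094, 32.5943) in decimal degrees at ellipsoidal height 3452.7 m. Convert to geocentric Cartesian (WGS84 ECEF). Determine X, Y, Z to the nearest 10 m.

WGS84: a = 6378137 m, e² = 0.006694380; N(φ) = a/√(1−e²sin²φ) = 6392829.417 m.
X = (N+h)·cosφ·cosλ = 3020498.710 m; Y = (N+h)·cosφ·sinλ = 1931266.151 m; Z = (N(1−e²)+h)·sinφ = 5261654.132 m.

X 3020500 m, Y 1931270 m, Z 5261650 m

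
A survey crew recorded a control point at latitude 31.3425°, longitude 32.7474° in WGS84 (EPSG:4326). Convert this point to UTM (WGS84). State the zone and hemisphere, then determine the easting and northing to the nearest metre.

Longitude 32.7474° lies in the 6° band [30°, 36°), giving zone 36; latitude is north of the equator, so 36N.
Zone 36 central meridian λ₀ = 6×36 − 183 = 33°; Δλ = -0.2526°.
Transverse Mercator on WGS84 with k₀ = 0.9996 gives E = 475971.856 m, N = 3467588.097 m.

Zone 36N: E 475972 m, N 3467588 m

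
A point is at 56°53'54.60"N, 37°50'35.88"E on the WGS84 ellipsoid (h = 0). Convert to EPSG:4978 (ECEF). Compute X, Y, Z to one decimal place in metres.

X 2757179.5 m, Y 2142027.0 m, Z 5319735.7 m

WGS84: a = 6378137 m, e² = 0.006694380; N(φ) = a/√(1−e²sin²φ) = 6393171.510 m.
X = (N+h)·cosφ·cosλ = 2757179.549 m; Y = (N+h)·cosφ·sinλ = 2142027.023 m; Z = (N(1−e²)+h)·sinφ = 5319735.687 m.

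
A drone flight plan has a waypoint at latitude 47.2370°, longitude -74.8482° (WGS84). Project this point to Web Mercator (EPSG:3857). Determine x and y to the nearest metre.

Web Mercator is spherical with R = a = 6378137 m.
x = R·λ = 6378137 × -1.306347529 = -8332063.511 m.
y = R·ln tan(π/4 + φ/2) = 6378137 × 0.937710286 = 5980844.668 m.

x -8332064 m, y 5980845 m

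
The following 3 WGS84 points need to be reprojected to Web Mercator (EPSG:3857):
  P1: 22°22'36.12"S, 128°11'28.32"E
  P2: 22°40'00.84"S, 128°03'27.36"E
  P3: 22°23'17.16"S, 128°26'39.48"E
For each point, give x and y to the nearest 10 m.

P1: x 14270180 m, y -2556810 m; P2: x 14255310 m, y -2591790 m; P3: x 14298350 m, y -2558190 m

Web Mercator: x = R·λ, y = R·ln tan(π/4+φ/2), R = 6378137 m.
P1 (-22.3767°, 128.1912°) → (14270179.108, -2556813.070) m.
P2 (-22.6669°, 128.0576°) → (14255306.824, -2591785.224) m.
P3 (-22.3881°, 128.4443°) → (14298354.071, -2558185.507) m.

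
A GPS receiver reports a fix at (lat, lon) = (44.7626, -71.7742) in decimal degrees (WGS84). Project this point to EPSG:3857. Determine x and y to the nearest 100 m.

x -7989900 m, y 5584200 m

Web Mercator is spherical with R = a = 6378137 m.
x = R·λ = 6378137 × -1.252696108 = -7989867.396 m.
y = R·ln tan(π/4 + φ/2) = 6378137 × 0.875526007 = 5584224.823 m.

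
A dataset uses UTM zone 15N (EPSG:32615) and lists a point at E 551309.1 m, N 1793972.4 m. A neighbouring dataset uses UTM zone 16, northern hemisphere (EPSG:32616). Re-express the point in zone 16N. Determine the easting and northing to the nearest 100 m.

E -90700 m, N 1801900 m

UTM 15N → geographic: φ = 16.22579960°, λ = -92.51989981°.
UTM 16N (λ₀ = -87°) forward: E = -90691.487 m, N = 1801880.762 m.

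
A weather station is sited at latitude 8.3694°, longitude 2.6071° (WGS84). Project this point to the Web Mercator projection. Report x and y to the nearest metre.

Web Mercator is spherical with R = a = 6378137 m.
x = R·λ = 6378137 × 0.045502479 = 290221.044 m.
y = R·ln tan(π/4 + φ/2) = 6378137 × 0.146595849 = 935008.407 m.

x 290221 m, y 935008 m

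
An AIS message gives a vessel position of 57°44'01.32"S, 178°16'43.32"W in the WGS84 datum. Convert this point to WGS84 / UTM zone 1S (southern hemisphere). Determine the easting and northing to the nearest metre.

E 423859 m, N 3600219 m

Zone 1 central meridian λ₀ = 6×1 − 183 = -177°; Δλ = -1.2787°.
Transverse Mercator on WGS84 with k₀ = 0.9996 gives E = 423859.470 m, N = 3600218.742 m.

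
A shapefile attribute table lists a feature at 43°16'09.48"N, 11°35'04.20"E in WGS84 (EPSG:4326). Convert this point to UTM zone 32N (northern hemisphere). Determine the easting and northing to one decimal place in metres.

Zone 32 central meridian λ₀ = 6×32 − 183 = 9°; Δλ = +2.5845°.
Transverse Mercator on WGS84 with k₀ = 0.9996 gives E = 709740.410 m, N = 4793964.361 m.

E 709740.4 m, N 4793964.4 m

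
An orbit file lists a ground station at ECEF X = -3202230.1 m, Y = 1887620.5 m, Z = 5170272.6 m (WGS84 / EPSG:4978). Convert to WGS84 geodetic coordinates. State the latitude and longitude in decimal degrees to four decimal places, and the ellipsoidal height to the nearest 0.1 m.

λ = atan2(Y, X) = 149.48190044°; p = √(X²+Y²) = 3717174.8 m.
Bowring's method on WGS84 (a = 6378137 m, b = 6356752.314 m) gives φ = 54.46779966°, h = 3802.979 m.

lat 54.4678°, lon 149.4819°, h 3803.0 m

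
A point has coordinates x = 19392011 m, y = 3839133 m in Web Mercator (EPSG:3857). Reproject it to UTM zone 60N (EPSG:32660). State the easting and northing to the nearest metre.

E 237278 m, N 3607718 m

Web Mercator inverse (R = 6378137 m) → φ = 32.57580058°, λ = 174.20139871°.
UTM 60N forward: E = 237278.237 m, N = 3607718.062 m.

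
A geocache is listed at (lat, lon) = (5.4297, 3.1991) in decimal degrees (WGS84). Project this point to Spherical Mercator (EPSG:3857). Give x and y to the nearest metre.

x 356122 m, y 605338 m

Web Mercator is spherical with R = a = 6378137 m.
x = R·λ = 6378137 × 0.055834828 = 356122.183 m.
y = R·ln tan(π/4 + φ/2) = 6378137 × 0.094908305 = 605338.171 m.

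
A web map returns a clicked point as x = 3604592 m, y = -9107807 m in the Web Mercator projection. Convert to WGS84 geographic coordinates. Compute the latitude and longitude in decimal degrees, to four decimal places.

lat -63.0308°, lon 32.3806°

R = 6378137 m. λ = x/R = 32.38060087°.
φ = 2·arctan(exp(y/R)) − 90° = 2·arctan(0.23979) − 90° = -63.03079950°.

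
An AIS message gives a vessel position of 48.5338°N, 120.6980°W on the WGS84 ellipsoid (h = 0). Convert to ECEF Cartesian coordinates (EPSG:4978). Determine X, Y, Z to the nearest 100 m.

WGS84: a = 6378137 m, e² = 0.006694380; N(φ) = a/√(1−e²sin²φ) = 6390158.705 m.
X = (N+h)·cosφ·cosλ = -2160196.143 m; Y = (N+h)·cosφ·sinλ = -3638474.259 m; Z = (N(1−e²)+h)·sinφ = 4756387.302 m.

X -2160200 m, Y -3638500 m, Z 4756400 m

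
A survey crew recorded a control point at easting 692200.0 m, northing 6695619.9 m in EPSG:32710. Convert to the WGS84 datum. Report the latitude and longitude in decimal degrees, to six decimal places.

lat -29.855000°, lon -121.010300°

Zone 10S: λ₀ = -123°, k₀ = 0.9996, false easting 500000 m, false northing 10000000 m.
Meridian distance M = (N − FN)/k₀ = -3305702.4 m.
Inverse transverse Mercator on WGS84 gives φ = -29.85500016°, λ = -121.01029953°.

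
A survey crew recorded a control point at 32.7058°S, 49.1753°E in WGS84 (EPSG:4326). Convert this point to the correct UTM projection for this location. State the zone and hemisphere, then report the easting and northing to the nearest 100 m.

Longitude 49.1753° lies in the 6° band [48°, 54°), giving zone 39; latitude is south of the equator, so 39S.
Zone 39 central meridian λ₀ = 6×39 − 183 = 51°; Δλ = -1.8247°.
Transverse Mercator on WGS84 with k₀ = 0.9996 gives E = 328968.544 m, N = 6379855.490 m.

Zone 39S: E 329000 m, N 6379900 m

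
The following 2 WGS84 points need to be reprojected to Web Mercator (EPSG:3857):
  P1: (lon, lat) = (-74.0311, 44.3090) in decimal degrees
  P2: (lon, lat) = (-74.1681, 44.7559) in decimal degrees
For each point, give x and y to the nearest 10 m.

Web Mercator: x = R·λ, y = R·ln tan(π/4+φ/2), R = 6378137 m.
P1 (44.3090°, -74.0311°) → (-8241104.355, 5513385.832) m.
P2 (44.7559°, -74.1681°) → (-8256355.125, 5583174.449) m.

P1: x -8241100 m, y 5513390 m; P2: x -8256360 m, y 5583170 m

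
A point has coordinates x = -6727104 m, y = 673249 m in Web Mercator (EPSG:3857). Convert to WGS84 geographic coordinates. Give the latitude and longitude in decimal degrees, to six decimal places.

R = 6378137 m. λ = x/R = -60.43060341°.
φ = 2·arctan(exp(y/R)) − 90° = 2·arctan(1.11133) − 90° = 6.03669889°.

lat 6.036699°, lon -60.430603°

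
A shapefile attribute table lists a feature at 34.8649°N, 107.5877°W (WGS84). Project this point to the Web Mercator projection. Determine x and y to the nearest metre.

Web Mercator is spherical with R = a = 6378137 m.
x = R·λ = 6378137 × -1.877759600 = -11976607.980 m.
y = R·ln tan(π/4 + φ/2) = 6378137 × 0.649960438 = 4145536.716 m.

x -11976608 m, y 4145537 m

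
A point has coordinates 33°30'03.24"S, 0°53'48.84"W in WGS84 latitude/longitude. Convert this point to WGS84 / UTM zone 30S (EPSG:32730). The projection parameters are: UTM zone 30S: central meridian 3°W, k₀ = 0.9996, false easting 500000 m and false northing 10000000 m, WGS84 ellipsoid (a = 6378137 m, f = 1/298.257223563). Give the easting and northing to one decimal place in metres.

E 695362.5 m, N 6291201.4 m

Zone 30 central meridian λ₀ = 6×30 − 183 = -3°; Δλ = +2.1031°.
Transverse Mercator on WGS84 with k₀ = 0.9996 gives E = 695362.487 m, N = 6291201.4496 m.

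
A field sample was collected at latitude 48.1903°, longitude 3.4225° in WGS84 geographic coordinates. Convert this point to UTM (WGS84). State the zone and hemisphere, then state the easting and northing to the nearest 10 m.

Longitude 3.4225° lies in the 6° band [0°, 6°), giving zone 31; latitude is north of the equator, so 31N.
Zone 31 central meridian λ₀ = 6×31 − 183 = 3°; Δλ = +0.4225°.
Transverse Mercator on WGS84 with k₀ = 0.9996 gives E = 531400.487 m, N = 5337537.925 m.

Zone 31N: E 531400 m, N 5337540 m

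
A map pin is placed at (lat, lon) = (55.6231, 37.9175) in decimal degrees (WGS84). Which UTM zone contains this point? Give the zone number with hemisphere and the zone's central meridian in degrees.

UTM zone = ⌊(λ + 180)/6⌋ + 1; 37.9175° ∈ [36°, 42°) → zone 37.
Hemisphere: N (φ ≥ 0).
Central meridian λ₀ = 6×37 − 183 = 39°.

Zone 37N, central meridian 39°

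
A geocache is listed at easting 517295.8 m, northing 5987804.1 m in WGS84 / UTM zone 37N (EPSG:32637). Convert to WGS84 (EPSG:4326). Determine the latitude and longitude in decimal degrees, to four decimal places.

lat 54.0382°, lon 39.2641°

Zone 37N: λ₀ = 39°, k₀ = 0.9996, false easting 500000 m.
Meridian distance M = (N − FN)/k₀ = 5990200.2 m.
Inverse transverse Mercator on WGS84 gives φ = 54.03820008°, λ = 39.26410058°.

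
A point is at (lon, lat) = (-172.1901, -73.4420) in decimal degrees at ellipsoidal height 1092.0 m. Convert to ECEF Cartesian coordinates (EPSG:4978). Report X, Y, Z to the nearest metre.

WGS84: a = 6378137 m, e² = 0.006694380; N(φ) = a/√(1−e²sin²φ) = 6397842.900 m.
X = (N+h)·cosφ·cosλ = -1806690.524 m; Y = (N+h)·cosφ·sinλ = -247803.856 m; Z = (N(1−e²)+h)·sinφ = -6092528.665 m.

X -1806691 m, Y -247804 m, Z -6092529 m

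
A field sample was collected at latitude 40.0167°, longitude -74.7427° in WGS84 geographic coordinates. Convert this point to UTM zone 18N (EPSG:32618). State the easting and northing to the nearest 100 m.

E 522000 m, N 4429600 m

Zone 18 central meridian λ₀ = 6×18 − 183 = -75°; Δλ = +0.2573°.
Transverse Mercator on WGS84 with k₀ = 0.9996 gives E = 521957.712 m, N = 4429642.461 m.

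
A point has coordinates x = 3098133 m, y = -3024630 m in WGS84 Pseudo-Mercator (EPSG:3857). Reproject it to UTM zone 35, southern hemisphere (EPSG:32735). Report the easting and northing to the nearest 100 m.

E 583000 m, N 7101200 m

Web Mercator inverse (R = 6378137 m) → φ = -26.20610174°, λ = 27.83100226°.
UTM 35S forward: E = 583020.901 m, N = 7101225.490 m.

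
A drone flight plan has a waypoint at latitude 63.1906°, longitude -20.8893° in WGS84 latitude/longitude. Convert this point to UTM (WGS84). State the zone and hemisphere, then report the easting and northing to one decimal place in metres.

Longitude -20.8893° lies in the 6° band [-24°, -18°), giving zone 27; latitude is north of the equator, so 27N.
Zone 27 central meridian λ₀ = 6×27 − 183 = -21°; Δλ = +0.1107°.
Transverse Mercator on WGS84 with k₀ = 0.9996 gives E = 505570.647 m, N = 7006830.400 m.

Zone 27N: E 505570.6 m, N 7006830.4 m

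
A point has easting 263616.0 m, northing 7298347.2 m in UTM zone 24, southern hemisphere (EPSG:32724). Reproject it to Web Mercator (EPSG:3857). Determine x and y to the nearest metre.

Unproject from UTM 24S (λ₀ = -39°) → φ = -24.41040025°, λ = -41.33110041°.
Web Mercator (R = 6378137 m): x = -4600957.052 m, y = -2803497.507 m.

x -4600957 m, y -2803498 m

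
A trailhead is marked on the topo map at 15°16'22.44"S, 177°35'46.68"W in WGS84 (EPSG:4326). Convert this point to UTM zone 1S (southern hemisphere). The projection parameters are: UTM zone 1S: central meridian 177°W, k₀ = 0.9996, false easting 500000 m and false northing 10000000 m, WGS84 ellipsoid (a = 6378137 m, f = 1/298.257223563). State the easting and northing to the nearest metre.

Zone 1 central meridian λ₀ = 6×1 − 183 = -177°; Δλ = -0.5963°.
Transverse Mercator on WGS84 with k₀ = 0.9996 gives E = 435974.322 m, N = 8311401.928 m.

E 435974 m, N 8311402 m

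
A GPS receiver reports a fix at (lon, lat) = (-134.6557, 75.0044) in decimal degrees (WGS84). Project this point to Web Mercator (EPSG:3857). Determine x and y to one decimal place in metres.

x -14989804.0 m, y 12934135.8 m

Web Mercator is spherical with R = a = 6378137 m.
x = R·λ = 6378137 × -2.350185322 = -14989803.956 m.
y = R·ln tan(π/4 + φ/2) = 6378137 × 2.027886175 = 12934135.847 m.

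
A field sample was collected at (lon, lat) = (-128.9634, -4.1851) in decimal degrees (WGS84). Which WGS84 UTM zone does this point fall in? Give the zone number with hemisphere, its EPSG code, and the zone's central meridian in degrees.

Zone 9S (EPSG:32709), central meridian -129°

UTM zone = ⌊(λ + 180)/6⌋ + 1; -128.9634° ∈ [-132°, -126°) → zone 9.
Hemisphere: S (φ < 0).
Central meridian λ₀ = 6×9 − 183 = -129°.
EPSG code: 32709.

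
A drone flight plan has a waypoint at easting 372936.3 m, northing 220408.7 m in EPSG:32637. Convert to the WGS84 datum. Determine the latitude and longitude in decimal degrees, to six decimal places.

Zone 37N: λ₀ = 39°, k₀ = 0.9996, false easting 500000 m.
Meridian distance M = (N − FN)/k₀ = 220496.9 m.
Inverse transverse Mercator on WGS84 gives φ = 1.99369979°, λ = 37.85749963°.

lat 1.993700°, lon 37.857500°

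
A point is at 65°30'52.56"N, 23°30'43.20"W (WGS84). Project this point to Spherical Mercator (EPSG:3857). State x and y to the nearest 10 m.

Web Mercator is spherical with R = a = 6378137 m.
x = R·λ = 6378137 × -0.410361814 = -2617343.868 m.
y = R·ln tan(π/4 + φ/2) = 6378137 × 1.527913817 = 9745243.647 m.

x -2617340 m, y 9745240 m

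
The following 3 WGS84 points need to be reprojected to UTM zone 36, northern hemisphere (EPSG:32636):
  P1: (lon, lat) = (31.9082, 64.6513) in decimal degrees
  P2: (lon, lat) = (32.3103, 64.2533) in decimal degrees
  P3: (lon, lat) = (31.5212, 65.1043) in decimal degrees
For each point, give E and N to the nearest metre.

UTM zone 36N: λ₀ = 33°, k₀ = 0.9996.
P1 (64.6513°, 31.9082°) → (447846.177, 7170042.661) m.
P2 (64.2533°, 32.3103°) → (466571.497, 7125421.801) m.
P3 (65.1043°, 31.5212°) → (430541.731, 7220891.816) m.

P1: E 447846 m, N 7170043 m; P2: E 466571 m, N 7125422 m; P3: E 430542 m, N 7220892 m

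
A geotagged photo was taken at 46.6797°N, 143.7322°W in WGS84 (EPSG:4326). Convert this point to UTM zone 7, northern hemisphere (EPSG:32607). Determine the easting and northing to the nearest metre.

Zone 7 central meridian λ₀ = 6×7 − 183 = -141°; Δλ = -2.7322°.
Transverse Mercator on WGS84 with k₀ = 0.9996 gives E = 291049.407 m, N = 5173197.225 m.

E 291049 m, N 5173197 m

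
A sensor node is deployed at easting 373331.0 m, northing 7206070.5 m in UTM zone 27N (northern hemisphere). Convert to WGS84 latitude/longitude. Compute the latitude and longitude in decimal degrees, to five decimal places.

Zone 27N: λ₀ = -21°, k₀ = 0.9996, false easting 500000 m.
Meridian distance M = (N − FN)/k₀ = 7208954.1 m.
Inverse transverse Mercator on WGS84 gives φ = 64.95450010°, λ = -23.68219980°.

lat 64.95450°, lon -23.68220°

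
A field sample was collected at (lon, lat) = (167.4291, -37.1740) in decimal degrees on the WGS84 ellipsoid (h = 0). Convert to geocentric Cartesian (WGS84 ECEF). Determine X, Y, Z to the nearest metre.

X -4966368 m, Y 1107467 m, Z -3832797 m

WGS84: a = 6378137 m, e² = 0.006694380; N(φ) = a/√(1−e²sin²φ) = 6385945.843 m.
X = (N+h)·cosφ·cosλ = -4966367.639 m; Y = (N+h)·cosφ·sinλ = 1107466.591 m; Z = (N(1−e²)+h)·sinφ = -3832797.456 m.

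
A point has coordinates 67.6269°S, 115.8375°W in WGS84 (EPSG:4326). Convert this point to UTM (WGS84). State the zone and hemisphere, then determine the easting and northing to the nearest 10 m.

Zone 11S: E 549380 m, N 2498270 m

Longitude -115.8375° lies in the 6° band [-120°, -114°), giving zone 11; latitude is south of the equator, so 11S.
Zone 11 central meridian λ₀ = 6×11 − 183 = -117°; Δλ = +1.1625°.
Transverse Mercator on WGS84 with k₀ = 0.9996 gives E = 549377.153 m, N = 2498268.846 m.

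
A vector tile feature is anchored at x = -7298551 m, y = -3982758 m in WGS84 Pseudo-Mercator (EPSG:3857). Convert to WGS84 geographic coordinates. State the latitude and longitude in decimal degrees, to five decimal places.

lat -33.65640°, lon -65.56400°

R = 6378137 m. λ = x/R = -65.56399915°.
φ = 2·arctan(exp(y/R)) − 90° = 2·arctan(0.53556) − 90° = -33.65640204°.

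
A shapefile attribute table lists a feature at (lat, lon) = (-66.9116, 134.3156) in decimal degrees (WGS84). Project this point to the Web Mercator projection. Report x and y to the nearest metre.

x 14951944 m, y -10130919 m

Web Mercator is spherical with R = a = 6378137 m.
x = R·λ = 6378137 × 2.344249457 = 14951944.198 m.
y = R·ln tan(π/4 + φ/2) = 6378137 × -1.588382183 = -10130919.170 m.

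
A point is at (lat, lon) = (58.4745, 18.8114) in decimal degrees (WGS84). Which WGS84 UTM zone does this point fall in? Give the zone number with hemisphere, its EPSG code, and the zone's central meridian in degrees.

Zone 34N (EPSG:32634), central meridian 21°

UTM zone = ⌊(λ + 180)/6⌋ + 1; 18.8114° ∈ [18°, 24°) → zone 34.
Hemisphere: N (φ ≥ 0).
Central meridian λ₀ = 6×34 − 183 = 21°.
EPSG code: 32634.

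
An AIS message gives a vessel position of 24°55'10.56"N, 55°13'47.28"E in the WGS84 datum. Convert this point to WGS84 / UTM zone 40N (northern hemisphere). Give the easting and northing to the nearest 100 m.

Zone 40 central meridian λ₀ = 6×40 − 183 = 57°; Δλ = -1.7702°.
Transverse Mercator on WGS84 with k₀ = 0.9996 gives E = 321235.094 m, N = 2757209.032 m.

E 321200 m, N 2757200 m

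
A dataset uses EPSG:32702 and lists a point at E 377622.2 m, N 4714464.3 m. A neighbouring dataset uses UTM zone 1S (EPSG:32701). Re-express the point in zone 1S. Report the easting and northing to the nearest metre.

UTM 2S → geographic: φ = -47.71160021°, λ = -172.63150038°.
UTM 1S (λ₀ = -177°) forward: E = 827652.631 m, N = 4706504.474 m.

E 827653 m, N 4706504 m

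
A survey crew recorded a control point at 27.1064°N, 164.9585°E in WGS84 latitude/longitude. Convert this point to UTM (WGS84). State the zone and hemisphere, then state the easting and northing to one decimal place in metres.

Longitude 164.9585° lies in the 6° band [162°, 168°), giving zone 58; latitude is north of the equator, so 58N.
Zone 58 central meridian λ₀ = 6×58 − 183 = 165°; Δλ = -0.0415°.
Transverse Mercator on WGS84 with k₀ = 0.9996 gives E = 495886.452 m, N = 2998220.789 m.

Zone 58N: E 495886.5 m, N 2998220.8 m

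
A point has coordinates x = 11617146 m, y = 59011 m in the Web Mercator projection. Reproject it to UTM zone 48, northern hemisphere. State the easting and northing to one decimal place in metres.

Web Mercator inverse (R = 6378137 m) → φ = 0.53009727°, λ = 104.35859810°.
UTM 48N forward: E = 428629.561 m, N = 58595.388 m.

E 428629.6 m, N 58595.4 m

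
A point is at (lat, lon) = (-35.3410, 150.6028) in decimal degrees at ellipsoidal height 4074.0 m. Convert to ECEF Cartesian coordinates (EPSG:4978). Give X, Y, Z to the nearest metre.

WGS84: a = 6378137 m, e² = 0.006694380; N(φ) = a/√(1−e²sin²φ) = 6385292.227 m.
X = (N+h)·cosφ·cosλ = -4540855.325 m; Y = (N+h)·cosφ·sinλ = 2558348.124 m; Z = (N(1−e²)+h)·sinφ = -3671148.722 m.

X -4540855 m, Y 2558348 m, Z -3671149 m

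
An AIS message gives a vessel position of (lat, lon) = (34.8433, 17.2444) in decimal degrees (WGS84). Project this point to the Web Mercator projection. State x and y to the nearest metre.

Web Mercator is spherical with R = a = 6378137 m.
x = R·λ = 6378137 × 0.300971558 = 1919637.827 m.
y = R·ln tan(π/4 + φ/2) = 6378137 × 0.649501034 = 4142606.578 m.

x 1919638 m, y 4142607 m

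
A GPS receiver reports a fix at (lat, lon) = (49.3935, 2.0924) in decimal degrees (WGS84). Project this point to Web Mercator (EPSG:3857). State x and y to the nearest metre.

Web Mercator is spherical with R = a = 6378137 m.
x = R·λ = 6378137 × 0.036519269 = 232924.903 m.
y = R·ln tan(π/4 + φ/2) = 6378137 × 0.994317901 = 6341895.794 m.

x 232925 m, y 6341896 m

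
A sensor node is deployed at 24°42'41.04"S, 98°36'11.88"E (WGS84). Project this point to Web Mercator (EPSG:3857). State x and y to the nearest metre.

Web Mercator is spherical with R = a = 6378137 m.
x = R·λ = 6378137 × 1.720952238 = 10976469.147 m.
y = R·ln tan(π/4 + φ/2) = 6378137 × -0.445324086 = -2840338.033 m.

x 10976469 m, y -2840338 m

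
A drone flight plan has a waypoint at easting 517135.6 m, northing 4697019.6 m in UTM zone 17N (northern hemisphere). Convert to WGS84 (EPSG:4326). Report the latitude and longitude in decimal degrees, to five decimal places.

Zone 17N: λ₀ = -81°, k₀ = 0.9996, false easting 500000 m.
Meridian distance M = (N − FN)/k₀ = 4698899.2 m.
Inverse transverse Mercator on WGS84 gives φ = 42.42530030°, λ = -80.79169959°.

lat 42.42530°, lon -80.79170°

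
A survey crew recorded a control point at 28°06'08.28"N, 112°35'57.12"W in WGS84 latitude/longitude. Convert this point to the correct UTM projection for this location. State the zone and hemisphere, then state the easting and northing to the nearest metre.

Longitude -112.5992° lies in the 6° band [-114°, -108°), giving zone 12; latitude is north of the equator, so 12N.
Zone 12 central meridian λ₀ = 6×12 − 183 = -111°; Δλ = -1.5992°.
Transverse Mercator on WGS84 with k₀ = 0.9996 gives E = 342899.936 m, N = 3109567.664 m.

Zone 12N: E 342900 m, N 3109568 m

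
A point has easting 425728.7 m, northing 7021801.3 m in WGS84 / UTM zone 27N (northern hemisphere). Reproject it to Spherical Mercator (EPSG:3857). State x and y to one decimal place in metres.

x -2502740.5 m, y 9178480.0 m

Unproject from UTM 27N (λ₀ = -21°) → φ = 63.31730037°, λ = -22.48250057°.
Web Mercator (R = 6378137 m): x = -2502740.515 m, y = 9178479.975 m.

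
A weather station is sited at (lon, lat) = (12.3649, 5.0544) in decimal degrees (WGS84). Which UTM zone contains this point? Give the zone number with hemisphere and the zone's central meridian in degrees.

Zone 33N, central meridian 15°

UTM zone = ⌊(λ + 180)/6⌋ + 1; 12.3649° ∈ [12°, 18°) → zone 33.
Hemisphere: N (φ ≥ 0).
Central meridian λ₀ = 6×33 − 183 = 15°.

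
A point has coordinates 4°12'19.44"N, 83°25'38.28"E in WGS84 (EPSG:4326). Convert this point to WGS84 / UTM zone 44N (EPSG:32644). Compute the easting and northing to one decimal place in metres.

Zone 44 central meridian λ₀ = 6×44 − 183 = 81°; Δλ = +2.4273°.
Transverse Mercator on WGS84 with k₀ = 0.9996 gives E = 769455.630 m, N = 465250.174 m.

E 769455.6 m, N 465250.2 m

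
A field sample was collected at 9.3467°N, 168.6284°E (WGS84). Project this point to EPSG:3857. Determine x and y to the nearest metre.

Web Mercator is spherical with R = a = 6378137 m.
x = R·λ = 6378137 × 2.943120792 = 18771627.621 m.
y = R·ln tan(π/4 + φ/2) = 6378137 × 0.163859069 = 1045115.591 m.

x 18771628 m, y 1045116 m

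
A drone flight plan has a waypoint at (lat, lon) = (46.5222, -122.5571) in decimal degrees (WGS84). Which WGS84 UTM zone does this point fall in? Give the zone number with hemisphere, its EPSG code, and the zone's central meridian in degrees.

Zone 10N (EPSG:32610), central meridian -123°

UTM zone = ⌊(λ + 180)/6⌋ + 1; -122.5571° ∈ [-126°, -120°) → zone 10.
Hemisphere: N (φ ≥ 0).
Central meridian λ₀ = 6×10 − 183 = -123°.
EPSG code: 32610.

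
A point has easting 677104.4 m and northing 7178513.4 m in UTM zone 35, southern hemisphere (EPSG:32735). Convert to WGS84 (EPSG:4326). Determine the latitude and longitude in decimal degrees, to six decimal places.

lat -25.500000°, lon 28.762100°

Zone 35S: λ₀ = 27°, k₀ = 0.9996, false easting 500000 m, false northing 10000000 m.
Meridian distance M = (N − FN)/k₀ = -2822615.6 m.
Inverse transverse Mercator on WGS84 gives φ = -25.50000005°, λ = 28.76210046°.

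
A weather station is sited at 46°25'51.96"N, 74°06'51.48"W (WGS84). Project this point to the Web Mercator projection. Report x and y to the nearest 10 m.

Web Mercator is spherical with R = a = 6378137 m.
x = R·λ = 6378137 × -1.293538558 = -8250366.136 m.
y = R·ln tan(π/4 + φ/2) = 6378137 × 0.917149396 = 5849704.494 m.

x -8250370 m, y 5849700 m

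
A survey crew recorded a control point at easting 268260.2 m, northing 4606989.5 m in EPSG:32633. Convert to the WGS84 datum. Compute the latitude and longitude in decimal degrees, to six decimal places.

Zone 33N: λ₀ = 15°, k₀ = 0.9996, false easting 500000 m.
Meridian distance M = (N − FN)/k₀ = 4608833.0 m.
Inverse transverse Mercator on WGS84 gives φ = 41.58100017°, λ = 12.22010006°.

lat 41.581000°, lon 12.220100°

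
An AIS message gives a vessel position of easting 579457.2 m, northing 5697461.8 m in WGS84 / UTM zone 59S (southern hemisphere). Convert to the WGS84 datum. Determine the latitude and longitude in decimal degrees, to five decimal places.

Zone 59S: λ₀ = 171°, k₀ = 0.9996, false easting 500000 m, false northing 10000000 m.
Meridian distance M = (N − FN)/k₀ = -4304259.9 m.
Inverse transverse Mercator on WGS84 gives φ = -38.86809986°, λ = 171.91590056°.

lat -38.86810°, lon 171.91590°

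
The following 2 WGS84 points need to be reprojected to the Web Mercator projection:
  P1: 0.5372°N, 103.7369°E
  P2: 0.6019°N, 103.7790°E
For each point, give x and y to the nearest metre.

P1: x 11547939 m, y 59802 m; P2: x 11552625 m, y 67004 m

Web Mercator: x = R·λ, y = R·ln tan(π/4+φ/2), R = 6378137 m.
P1 (0.5372°, 103.7369°) → (11547938.884, 59801.707) m.
P2 (0.6019°, 103.7790°) → (11552625.435, 67004.434) m.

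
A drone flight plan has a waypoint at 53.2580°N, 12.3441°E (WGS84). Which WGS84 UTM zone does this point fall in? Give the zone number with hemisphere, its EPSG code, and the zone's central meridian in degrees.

Zone 33N (EPSG:32633), central meridian 15°

UTM zone = ⌊(λ + 180)/6⌋ + 1; 12.3441° ∈ [12°, 18°) → zone 33.
Hemisphere: N (φ ≥ 0).
Central meridian λ₀ = 6×33 − 183 = 15°.
EPSG code: 32633.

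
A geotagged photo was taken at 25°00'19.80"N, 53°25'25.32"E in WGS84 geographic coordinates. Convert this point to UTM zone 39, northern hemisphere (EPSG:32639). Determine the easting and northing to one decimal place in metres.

Zone 39 central meridian λ₀ = 6×39 − 183 = 51°; Δλ = +2.4237°.
Transverse Mercator on WGS84 with k₀ = 0.9996 gives E = 744611.186 m, N = 2767744.584 m.

E 744611.2 m, N 2767744.6 m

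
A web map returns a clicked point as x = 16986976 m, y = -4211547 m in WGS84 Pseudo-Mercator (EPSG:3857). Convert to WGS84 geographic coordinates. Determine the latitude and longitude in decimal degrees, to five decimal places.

R = 6378137 m. λ = x/R = 152.59660172°.
φ = 2·arctan(exp(y/R)) − 90° = 2·arctan(0.51669) − 90° = -35.34999958°.

lat -35.35000°, lon 152.59660°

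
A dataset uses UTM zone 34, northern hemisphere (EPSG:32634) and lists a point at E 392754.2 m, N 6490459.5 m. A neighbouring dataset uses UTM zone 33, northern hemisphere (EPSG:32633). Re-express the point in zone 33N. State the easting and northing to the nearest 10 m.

E 741940 m, N 6496480 m

UTM 34N → geographic: φ = 58.54139979°, λ = 19.15759988°.
UTM 33N (λ₀ = 15°) forward: E = 741935.416 m, N = 6496481.222 m.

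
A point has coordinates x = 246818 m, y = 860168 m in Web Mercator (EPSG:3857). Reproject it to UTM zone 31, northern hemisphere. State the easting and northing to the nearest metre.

Web Mercator inverse (R = 6378137 m) → φ = 7.70370371°, λ = 2.21720382°.
UTM 31N forward: E = 413672.753 m, N = 851621.125 m.

E 413673 m, N 851621 m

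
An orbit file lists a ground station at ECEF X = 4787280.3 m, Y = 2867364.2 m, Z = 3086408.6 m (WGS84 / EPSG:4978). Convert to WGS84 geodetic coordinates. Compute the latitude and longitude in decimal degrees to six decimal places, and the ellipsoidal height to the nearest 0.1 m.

lat 29.109700°, lon 30.919700°, h 3861.8 m

λ = atan2(Y, X) = 30.91969996°; p = √(X²+Y²) = 5580307.4 m.
Bowring's method on WGS84 (a = 6378137 m, b = 6356752.314 m) gives φ = 29.10970027°, h = 3861.823 m.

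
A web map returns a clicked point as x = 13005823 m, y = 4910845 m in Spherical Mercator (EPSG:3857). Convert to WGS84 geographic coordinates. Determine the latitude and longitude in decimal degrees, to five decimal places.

lat 40.30830°, lon 116.83330°

R = 6378137 m. λ = x/R = 116.83329583°.
φ = 2·arctan(exp(y/R)) − 90° = 2·arctan(2.15966) − 90° = 40.30829823°.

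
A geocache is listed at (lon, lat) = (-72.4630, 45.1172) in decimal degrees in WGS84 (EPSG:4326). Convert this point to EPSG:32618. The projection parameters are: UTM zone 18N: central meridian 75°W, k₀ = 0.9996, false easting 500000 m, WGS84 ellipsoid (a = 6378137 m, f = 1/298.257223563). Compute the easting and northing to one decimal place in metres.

Zone 18 central meridian λ₀ = 6×18 − 183 = -75°; Δλ = +2.5370°.
Transverse Mercator on WGS84 with k₀ = 0.9996 gives E = 699546.170 m, N = 4999101.273 m.

E 699546.2 m, N 4999101.3 m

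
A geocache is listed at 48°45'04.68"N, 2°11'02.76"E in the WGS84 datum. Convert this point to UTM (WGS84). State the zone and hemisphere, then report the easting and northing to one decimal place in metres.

Zone 31N: E 440026.7 m, N 5400130.6 m

Longitude 2.1841° lies in the 6° band [0°, 6°), giving zone 31; latitude is north of the equator, so 31N.
Zone 31 central meridian λ₀ = 6×31 − 183 = 3°; Δλ = -0.8159°.
Transverse Mercator on WGS84 with k₀ = 0.9996 gives E = 440026.719 m, N = 5400130.644 m.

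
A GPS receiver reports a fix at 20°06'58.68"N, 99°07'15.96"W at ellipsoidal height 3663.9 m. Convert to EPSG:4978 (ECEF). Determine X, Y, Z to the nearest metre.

WGS84: a = 6378137 m, e² = 0.006694380; N(φ) = a/√(1−e²sin²φ) = 6380663.762 m.
X = (N+h)·cosφ·cosλ = -950315.471 m; Y = (N+h)·cosφ·sinλ = -5919058.945 m; Z = (N(1−e²)+h)·sinφ = 2181050.960 m.

X -950315 m, Y -5919059 m, Z 2181051 m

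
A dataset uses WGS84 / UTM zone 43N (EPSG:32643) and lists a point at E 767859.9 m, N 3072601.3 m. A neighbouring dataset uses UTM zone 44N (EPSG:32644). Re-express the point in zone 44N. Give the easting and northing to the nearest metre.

UTM 43N → geographic: φ = 27.75120040°, λ = 77.71749991°.
UTM 44N (λ₀ = 81°) forward: E = 176417.114 m, N = 3073961.130 m.

E 176417 m, N 3073961 m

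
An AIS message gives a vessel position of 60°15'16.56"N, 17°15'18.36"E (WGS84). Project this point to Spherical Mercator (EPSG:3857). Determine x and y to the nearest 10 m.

x 1920830 m, y 8456640 m

Web Mercator is spherical with R = a = 6378137 m.
x = R·λ = 6378137 × 0.301158308 = 1920828.946 m.
y = R·ln tan(π/4 + φ/2) = 6378137 × 1.325879520 = 8456641.224 m.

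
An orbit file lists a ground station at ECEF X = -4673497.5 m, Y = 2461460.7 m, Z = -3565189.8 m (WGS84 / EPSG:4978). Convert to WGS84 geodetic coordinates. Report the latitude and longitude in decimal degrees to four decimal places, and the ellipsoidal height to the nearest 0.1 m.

λ = atan2(Y, X) = 152.22489965°; p = √(X²+Y²) = 5282079.9 m.
Bowring's method on WGS84 (a = 6378137 m, b = 6356752.314 m) gives φ = -34.19640017°, h = 1251.056 m.

lat -34.1964°, lon 152.2249°, h 1251.1 m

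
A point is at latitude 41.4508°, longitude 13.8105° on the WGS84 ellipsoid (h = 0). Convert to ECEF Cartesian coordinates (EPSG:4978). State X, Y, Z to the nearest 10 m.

X 4649190 m, Y 1142850 m, Z 4200080 m

WGS84: a = 6378137 m, e² = 0.006694380; N(φ) = a/√(1−e²sin²φ) = 6387512.974 m.
X = (N+h)·cosφ·cosλ = 4649190.273 m; Y = (N+h)·cosφ·sinλ = 1142854.110 m; Z = (N(1−e²)+h)·sinφ = 4200078.182 m.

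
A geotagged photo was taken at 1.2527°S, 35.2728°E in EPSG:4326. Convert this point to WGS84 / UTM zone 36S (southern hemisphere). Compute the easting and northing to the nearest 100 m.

Zone 36 central meridian λ₀ = 6×36 − 183 = 33°; Δλ = +2.2728°.
Transverse Mercator on WGS84 with k₀ = 0.9996 gives E = 752912.415 m, N = 9861429.081 m.

E 752900 m, N 9861400 m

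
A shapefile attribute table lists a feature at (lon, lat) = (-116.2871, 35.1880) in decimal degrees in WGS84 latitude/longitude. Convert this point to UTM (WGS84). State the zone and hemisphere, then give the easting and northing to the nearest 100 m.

Zone 11N: E 564900 m, N 3894100 m

Longitude -116.2871° lies in the 6° band [-120°, -114°), giving zone 11; latitude is north of the equator, so 11N.
Zone 11 central meridian λ₀ = 6×11 − 183 = -117°; Δλ = +0.7129°.
Transverse Mercator on WGS84 with k₀ = 0.9996 gives E = 564904.732 m, N = 3894124.567 m.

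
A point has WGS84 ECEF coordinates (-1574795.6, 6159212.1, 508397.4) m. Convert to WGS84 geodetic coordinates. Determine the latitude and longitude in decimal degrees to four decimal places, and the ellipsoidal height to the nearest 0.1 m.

lat 4.6029°, lon 104.3422°, h -356.4 m

λ = atan2(Y, X) = 104.34220029°; p = √(X²+Y²) = 6357348.1 m.
Bowring's method on WGS84 (a = 6378137 m, b = 6356752.314 m) gives φ = 4.60289994°, h = -356.443 m.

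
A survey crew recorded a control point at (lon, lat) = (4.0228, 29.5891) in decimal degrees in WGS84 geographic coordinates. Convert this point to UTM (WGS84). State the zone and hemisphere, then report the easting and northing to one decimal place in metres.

Zone 31N: E 599053.3 m, N 3273692.3 m

Longitude 4.0228° lies in the 6° band [0°, 6°), giving zone 31; latitude is north of the equator, so 31N.
Zone 31 central meridian λ₀ = 6×31 − 183 = 3°; Δλ = +1.0228°.
Transverse Mercator on WGS84 with k₀ = 0.9996 gives E = 599053.261 m, N = 3273692.305 m.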